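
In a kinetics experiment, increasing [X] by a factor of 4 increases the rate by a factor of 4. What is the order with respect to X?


rate ∝ [X]^n
4^n = 4 → n = 1
Order in X: 1

1


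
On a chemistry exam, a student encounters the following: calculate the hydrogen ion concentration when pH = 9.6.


[H+] = 10^(-pH) = 10^(-9.6)
= 2.51×10^-10 M

2.51×10^-10 M


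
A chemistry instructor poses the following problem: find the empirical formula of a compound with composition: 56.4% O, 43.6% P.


Assume 100 g sample. Moles of each element:
  O: 56.4/16.0 = 3.525 mol
  P: 43.6/30.97 = 1.408 mol
Divide by smallest (1.408):
  O: 3.525/1.408 = 2.5
  P: 1.408/1.408 = 1.0
Multiply all ratios by 2 to obtain whole numbers.
Empirical formula: P2O5

P2O5


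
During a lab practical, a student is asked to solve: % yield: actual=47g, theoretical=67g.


% yield = actual/theoretical × 100
= 47/67 × 100
= 70.15%

70.15%


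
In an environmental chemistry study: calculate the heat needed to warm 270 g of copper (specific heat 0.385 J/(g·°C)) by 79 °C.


q = mcΔT = 270 × 0.385 × 79
= 8212.05 J

8212.05 J


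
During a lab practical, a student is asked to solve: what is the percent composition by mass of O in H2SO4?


M(H2SO4) = 2×1.008 + 1×32.07 + 4×16.0 = 98.086 g/mol
Mass of O = 4 × 16.0 = 64.00 g/mol
% O = 64.00/98.086 × 100 = 65.25%

65.25%


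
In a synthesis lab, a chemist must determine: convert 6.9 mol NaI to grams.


M(NaI) = 149.89 g/mol
mass = n × M = 6.9 × 149.89 = 1034.24 g

1034.24 g


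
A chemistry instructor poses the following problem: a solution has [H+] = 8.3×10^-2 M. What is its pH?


pH = -log10([H+]) = -log10(8.3×10^-2)
= 2 - log10(8.3)
= 2 - 0.92
= 1.08

1.08


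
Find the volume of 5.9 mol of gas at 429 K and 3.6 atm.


PV = nRT  (R = 0.08206 L·atm/(mol·K))
V = nRT/P = 5.9×0.08206×429/3.6
= 57.695 L

57.695 L


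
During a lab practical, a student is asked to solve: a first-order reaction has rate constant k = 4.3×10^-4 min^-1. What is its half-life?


t½ = ln2/k = 0.693147/(4.3×10^-4 min^-1)
= 1612 min

1612 min


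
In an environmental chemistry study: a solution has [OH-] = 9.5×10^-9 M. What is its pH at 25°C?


pOH = -log10([OH-]) = -log10(9.5×10^-9)
= 9 - log10(9.5) = 8.02
pH = 14 - pOH = 14 - 8.02 = 5.98

5.98


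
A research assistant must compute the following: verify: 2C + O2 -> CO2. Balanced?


Equation: 2C + O2 -> CO2
Check atoms: C: 2≠1, O: 2=2
Not balanced

No, not balanced


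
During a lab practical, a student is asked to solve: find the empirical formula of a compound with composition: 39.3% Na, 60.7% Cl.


Assume 100 g sample. Moles of each element:
  Na: 39.3/22.99 = 1.709 mol
  Cl: 60.7/35.45 = 1.712 mol
Divide by smallest (1.709):
  Na: 1.709/1.709 = 1.0
  Cl: 1.712/1.709 = 1.0
Empirical formula: NaCl

NaCl


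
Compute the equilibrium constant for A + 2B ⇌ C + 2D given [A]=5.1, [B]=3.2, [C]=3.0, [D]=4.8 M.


Kc = [C][D]^2/([A][B]^2)
= (3.0^1 × 4.8^2)/(5.1^1 × 3.2^2)
= 69.12/52.224
= 1.324

1.324


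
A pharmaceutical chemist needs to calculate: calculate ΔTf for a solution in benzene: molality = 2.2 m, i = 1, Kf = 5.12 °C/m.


ΔTf = Kf × m × i
= 5.12 × 2.2 × 1
= 11.264 °C

11.264 °C


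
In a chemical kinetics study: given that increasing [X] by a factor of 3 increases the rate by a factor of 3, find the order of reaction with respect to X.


rate ∝ [X]^n
3^n = 3 → n = 1
Order in X: 1

1


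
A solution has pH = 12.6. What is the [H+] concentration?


[H+] = 10^(-pH) = 10^(-12.6)
= 2.51×10^-13 M

2.51×10^-13 M


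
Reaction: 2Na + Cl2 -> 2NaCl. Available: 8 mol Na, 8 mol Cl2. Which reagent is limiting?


Mole ratio available / coefficient:
  Na: 8/2 = 4.000
  Cl2: 8/1 = 8.000
Smaller ratio is limiting.

Na


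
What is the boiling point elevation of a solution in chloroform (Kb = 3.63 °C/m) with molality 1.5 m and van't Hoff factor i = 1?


ΔTb = Kb × m × i
= 3.63 × 1.5 × 1
= 5.445 °C

5.445 °C


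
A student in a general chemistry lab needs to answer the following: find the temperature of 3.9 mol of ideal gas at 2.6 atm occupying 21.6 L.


PV = nRT  (R = 0.08206 L·atm/(mol·K))
T = PV/(nR) = 2.6×21.6/(3.9×0.08206)
= 56.16/0.320034
= 175.48 K

175.48 K


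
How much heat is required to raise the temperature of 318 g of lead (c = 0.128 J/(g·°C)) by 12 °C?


q = mcΔT = 318 × 0.128 × 12
= 488.45 J

488.45 J


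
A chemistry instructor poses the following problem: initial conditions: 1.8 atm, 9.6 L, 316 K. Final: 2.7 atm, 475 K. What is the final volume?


P1V1/T1 = P2V2/T2
V2 = P1V1T2/(T1P2)
= 1.8×9.6×475/(316×2.7)
= 9.62 L

9.62 L


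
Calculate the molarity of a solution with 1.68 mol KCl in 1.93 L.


M = n/V = 1.68/1.93 = 0.870 mol/L

0.870 M


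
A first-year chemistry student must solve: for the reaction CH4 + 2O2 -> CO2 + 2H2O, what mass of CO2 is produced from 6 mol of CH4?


Mole ratio CO2:CH4 = 1:1
n(CO2) = 6 × 1/1 = 6.000 mol
mass = 6.000 × 44.01 = 264.06 g

264.06 g


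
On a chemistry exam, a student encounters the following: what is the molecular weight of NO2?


M(NO2) = 1×14.01 + 2×16.0
= 14.01 + 32.0
= 46.01 g/mol

46.01 g/mol


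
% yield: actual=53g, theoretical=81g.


% yield = actual/theoretical × 100
= 53/81 × 100
= 65.43%

65.43%


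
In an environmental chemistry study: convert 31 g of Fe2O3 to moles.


M(Fe2O3) = 159.7 g/mol
n = mass/M = 31/159.7 = 0.1941 mol

0.1941 mol


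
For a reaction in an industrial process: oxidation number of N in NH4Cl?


x + 4(+1) + (-1) = 0, so x = -3
Oxidation number: -3

-3


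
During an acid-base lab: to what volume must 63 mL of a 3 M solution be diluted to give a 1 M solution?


C1V1 = C2V2
3 × 63 = 1 × V2
V2 = 189/1 = 189.0 mL

189.0 mL


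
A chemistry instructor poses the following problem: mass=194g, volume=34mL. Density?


ρ = mass/volume
= 194/34
= 5.706 g/mL

5.706 g/mL


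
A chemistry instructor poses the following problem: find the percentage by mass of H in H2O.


M(H2O) = 2×1.008 + 1×16.0 = 18.016 g/mol
Mass of H = 2 × 1.008 = 2.016 g/mol
% H = 2.016/18.016 × 100 = 11.19%

11.19%


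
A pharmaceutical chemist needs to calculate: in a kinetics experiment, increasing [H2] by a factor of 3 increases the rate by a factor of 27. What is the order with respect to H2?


rate ∝ [H2]^n
3^n = 27 → n = 3
Order in H2: 3

3


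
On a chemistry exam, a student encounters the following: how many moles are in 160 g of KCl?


M(KCl) = 74.55 g/mol
n = mass/M = 160/74.55 = 2.1462 mol

2.1462 mol


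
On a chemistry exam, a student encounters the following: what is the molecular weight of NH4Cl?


M(NH4Cl) = 1×14.01 + 4×1.008 + 1×35.45
= 14.01 + 4.03 + 35.45
= 53.49 g/mol

53.49 g/mol


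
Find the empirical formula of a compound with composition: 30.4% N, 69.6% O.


Assume 100 g sample. Moles of each element:
  N: 30.4/14.01 = 2.17 mol
  O: 69.6/16.0 = 4.35 mol
Divide by smallest (2.17):
  N: 2.17/2.17 = 1.0
  O: 4.35/2.17 = 2.0
Empirical formula: NO2

NO2


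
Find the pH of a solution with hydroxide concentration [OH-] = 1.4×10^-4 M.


pOH = -log10([OH-]) = -log10(1.4×10^-4)
= 4 - log10(1.4) = 3.85
pH = 14 - pOH = 14 - 3.85 = 10.15

10.15


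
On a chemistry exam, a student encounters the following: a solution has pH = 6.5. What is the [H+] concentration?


[H+] = 10^(-pH) = 10^(-6.5)
= 3.16×10^-7 M

3.16×10^-7 M


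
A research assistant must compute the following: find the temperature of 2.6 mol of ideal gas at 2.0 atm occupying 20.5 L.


PV = nRT  (R = 0.08206 L·atm/(mol·K))
T = PV/(nR) = 2.0×20.5/(2.6×0.08206)
= 41.00/0.213356
= 192.17 K

192.17 K


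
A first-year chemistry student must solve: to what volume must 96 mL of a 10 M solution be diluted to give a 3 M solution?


C1V1 = C2V2
10 × 96 = 3 × V2
V2 = 960/3 = 320.0 mL

320.0 mL


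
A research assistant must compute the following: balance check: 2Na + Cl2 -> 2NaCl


Equation: 2Na + Cl2 -> 2NaCl
Check atoms: Cl: 2=2, Na: 2=2
Balanced

Yes, balanced


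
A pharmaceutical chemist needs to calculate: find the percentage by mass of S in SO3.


M(SO3) = 1×32.07 + 3×16.0 = 80.07 g/mol
Mass of S = 1 × 32.07 = 32.07 g/mol
% S = 32.07/80.07 × 100 = 40.05%

40.05%


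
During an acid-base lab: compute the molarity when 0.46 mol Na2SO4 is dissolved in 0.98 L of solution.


M = n/V = 0.46/0.98 = 0.469 mol/L

0.469 M


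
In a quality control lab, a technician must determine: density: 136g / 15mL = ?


ρ = mass/volume
= 136/15
= 9.067 g/mL

9.067 g/mL


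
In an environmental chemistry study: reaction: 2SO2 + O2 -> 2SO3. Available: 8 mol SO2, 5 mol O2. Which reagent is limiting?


Mole ratio available / coefficient:
  SO2: 8/2 = 4.000
  O2: 5/1 = 5.000
Smaller ratio is limiting.

SO2


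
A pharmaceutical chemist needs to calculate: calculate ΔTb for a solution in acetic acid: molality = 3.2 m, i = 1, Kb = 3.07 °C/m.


ΔTb = Kb × m × i
= 3.07 × 3.2 × 1
= 9.824 °C

9.824 °C


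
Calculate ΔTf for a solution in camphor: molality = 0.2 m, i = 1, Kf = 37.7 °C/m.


ΔTf = Kf × m × i
= 37.7 × 0.2 × 1
= 7.54 °C

7.54 °C


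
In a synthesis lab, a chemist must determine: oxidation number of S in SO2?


x + 2(-2) = 0, so x = +4
Oxidation number: +4

+4


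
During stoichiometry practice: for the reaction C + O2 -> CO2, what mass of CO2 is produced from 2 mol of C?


Mole ratio CO2:C = 1:1
n(CO2) = 2 × 1/1 = 2.000 mol
mass = 2.000 × 44.01 = 88.02 g

88.02 g


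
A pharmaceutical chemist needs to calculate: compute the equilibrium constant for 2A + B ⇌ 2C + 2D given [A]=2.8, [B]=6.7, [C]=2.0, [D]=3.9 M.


Kc = [C]^2[D]^2/([A]^2[B])
= (2.0^2 × 3.9^2)/(2.8^2 × 6.7^1)
= 60.84/52.528
= 1.158

1.158


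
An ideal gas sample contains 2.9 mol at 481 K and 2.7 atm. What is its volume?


PV = nRT  (R = 0.08206 L·atm/(mol·K))
V = nRT/P = 2.9×0.08206×481/2.7
= 42.395 L

42.395 L


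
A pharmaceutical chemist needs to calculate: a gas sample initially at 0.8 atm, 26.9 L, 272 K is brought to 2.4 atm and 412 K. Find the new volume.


P1V1/T1 = P2V2/T2
V2 = P1V1T2/(T1P2)
= 0.8×26.9×412/(272×2.4)
= 13.582 L

13.582 L


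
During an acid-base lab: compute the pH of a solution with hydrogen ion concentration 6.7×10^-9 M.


pH = -log10([H+]) = -log10(6.7×10^-9)
= 9 - log10(6.7)
= 9 - 0.83
= 8.17

8.17


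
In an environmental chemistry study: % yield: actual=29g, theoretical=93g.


% yield = actual/theoretical × 100
= 29/93 × 100
= 31.18%

31.18%


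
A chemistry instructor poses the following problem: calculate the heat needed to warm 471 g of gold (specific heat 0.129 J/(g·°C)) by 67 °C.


q = mcΔT = 471 × 0.129 × 67
= 4070.85 J

4070.85 J


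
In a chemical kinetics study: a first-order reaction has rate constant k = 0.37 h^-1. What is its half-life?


t½ = ln2/k = 0.693147/(0.37 h^-1)
= 1.873 h

1.873 h


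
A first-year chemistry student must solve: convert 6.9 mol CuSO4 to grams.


M(CuSO4) = 159.62 g/mol
mass = n × M = 6.9 × 159.62 = 1101.38 g

1101.38 g


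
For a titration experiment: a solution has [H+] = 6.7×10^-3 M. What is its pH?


pH = -log10([H+]) = -log10(6.7×10^-3)
= 3 - log10(6.7)
= 3 - 0.83
= 2.17

2.17


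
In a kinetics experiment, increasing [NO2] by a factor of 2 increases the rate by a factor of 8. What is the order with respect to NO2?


rate ∝ [NO2]^n
2^n = 8 → n = 3
Order in NO2: 3

3


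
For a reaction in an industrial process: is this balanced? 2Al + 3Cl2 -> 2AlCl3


Equation: 2Al + 3Cl2 -> 2AlCl3
Check atoms: Al: 2=2, Cl: 6=6
Balanced

Yes, balanced


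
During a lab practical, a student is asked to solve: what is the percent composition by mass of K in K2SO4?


M(K2SO4) = 2×39.1 + 1×32.07 + 4×16.0 = 174.27 g/mol
Mass of K = 2 × 39.1 = 78.20 g/mol
% K = 78.20/174.27 × 100 = 44.87%

44.87%


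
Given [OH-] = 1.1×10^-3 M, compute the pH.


pOH = -log10([OH-]) = -log10(1.1×10^-3)
= 3 - log10(1.1) = 2.96
pH = 14 - pOH = 14 - 2.96 = 11.04

11.04


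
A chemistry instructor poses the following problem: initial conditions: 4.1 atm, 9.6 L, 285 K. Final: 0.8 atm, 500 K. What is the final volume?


P1V1/T1 = P2V2/T2
V2 = P1V1T2/(T1P2)
= 4.1×9.6×500/(285×0.8)
= 86.316 L

86.316 L


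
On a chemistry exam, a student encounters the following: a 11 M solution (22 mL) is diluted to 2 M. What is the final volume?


C1V1 = C2V2
11 × 22 = 2 × V2
V2 = 242/2 = 121.0 mL

121.0 mL


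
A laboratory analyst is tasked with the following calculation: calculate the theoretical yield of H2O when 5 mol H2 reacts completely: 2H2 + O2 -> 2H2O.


Mole ratio H2O:H2 = 2:2
n(H2O) = 5 × 2/2 = 5.000 mol
mass = 5.000 × 18.02 = 90.1 g

90.1 g


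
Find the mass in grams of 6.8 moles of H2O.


M(H2O) = 18.02 g/mol
mass = n × M = 6.8 × 18.02 = 122.54 g

122.54 g


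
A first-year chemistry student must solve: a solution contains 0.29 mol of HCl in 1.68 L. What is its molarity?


M = n/V = 0.29/1.68 = 0.173 mol/L

0.173 M


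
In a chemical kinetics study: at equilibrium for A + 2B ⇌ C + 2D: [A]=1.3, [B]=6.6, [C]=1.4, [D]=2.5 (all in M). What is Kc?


Kc = [C][D]^2/([A][B]^2)
= (1.4^1 × 2.5^2)/(1.3^1 × 6.6^2)
= 8.75/56.628
= 0.1545

0.1545


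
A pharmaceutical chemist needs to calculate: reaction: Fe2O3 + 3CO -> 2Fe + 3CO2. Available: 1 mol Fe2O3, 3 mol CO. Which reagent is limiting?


Mole ratio available / coefficient:
  Fe2O3: 1/1 = 1.000
  CO: 3/3 = 1.000
Smaller ratio is limiting.

neither (stoichiometric); Fe2O3 and CO are fully consumed


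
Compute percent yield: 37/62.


% yield = actual/theoretical × 100
= 37/62 × 100
= 59.68%

59.68%


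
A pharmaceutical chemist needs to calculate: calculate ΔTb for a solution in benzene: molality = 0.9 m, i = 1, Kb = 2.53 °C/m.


ΔTb = Kb × m × i
= 2.53 × 0.9 × 1
= 2.277 °C

2.277 °C


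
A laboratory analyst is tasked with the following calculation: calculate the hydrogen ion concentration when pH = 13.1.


[H+] = 10^(-pH) = 10^(-13.1)
= 7.94×10^-14 M

7.94×10^-14 M


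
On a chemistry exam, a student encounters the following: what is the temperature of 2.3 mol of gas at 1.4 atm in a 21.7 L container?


PV = nRT  (R = 0.08206 L·atm/(mol·K))
T = PV/(nR) = 1.4×21.7/(2.3×0.08206)
= 30.38/0.188738
= 160.96 K

160.96 K


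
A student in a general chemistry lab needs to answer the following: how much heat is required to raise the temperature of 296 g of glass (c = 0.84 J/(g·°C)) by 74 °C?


q = mcΔT = 296 × 0.84 × 74
= 18399.36 J

18399.36 J


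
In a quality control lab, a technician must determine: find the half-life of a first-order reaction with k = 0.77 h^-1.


t½ = ln2/k = 0.693147/(0.77 h^-1)
= 0.9002 h

0.9002 h


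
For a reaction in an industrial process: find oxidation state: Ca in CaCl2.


Group 2 metal: +2
Oxidation number: +2

+2


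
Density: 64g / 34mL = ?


ρ = mass/volume
= 64/34
= 1.882 g/mL

1.882 g/mL


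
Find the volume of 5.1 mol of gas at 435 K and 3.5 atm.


PV = nRT  (R = 0.08206 L·atm/(mol·K))
V = nRT/P = 5.1×0.08206×435/3.5
= 52.014 L

52.014 L


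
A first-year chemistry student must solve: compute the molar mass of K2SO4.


M(K2SO4) = 2×39.1 + 1×32.07 + 4×16.0
= 78.2 + 32.07 + 64.0
= 174.27 g/mol

174.27 g/mol


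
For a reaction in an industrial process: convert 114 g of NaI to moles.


M(NaI) = 149.89 g/mol
n = mass/M = 114/149.89 = 0.7606 mol

0.7606 mol


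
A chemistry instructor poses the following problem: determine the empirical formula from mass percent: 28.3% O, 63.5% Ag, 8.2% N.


Assume 100 g sample. Moles of each element:
  O: 28.3/16.0 = 1.769 mol
  Ag: 63.5/107.87 = 0.589 mol
  N: 8.2/14.01 = 0.585 mol
Divide by smallest (0.585):
  O: 1.769/0.585 = 3.02
  Ag: 0.589/0.585 = 1.01
  N: 0.585/0.585 = 1.0
Empirical formula: AgNO3

AgNO3


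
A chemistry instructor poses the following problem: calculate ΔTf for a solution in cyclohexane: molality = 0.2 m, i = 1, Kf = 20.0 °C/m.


ΔTf = Kf × m × i
= 20.0 × 0.2 × 1
= 4.0 °C

4.0 °C


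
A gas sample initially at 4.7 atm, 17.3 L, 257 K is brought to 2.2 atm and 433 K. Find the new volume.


P1V1/T1 = P2V2/T2
V2 = P1V1T2/(T1P2)
= 4.7×17.3×433/(257×2.2)
= 62.27 L

62.27 L


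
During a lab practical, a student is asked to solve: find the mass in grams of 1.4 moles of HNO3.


M(HNO3) = 63.02 g/mol
mass = n × M = 1.4 × 63.02 = 88.23 g

88.23 g


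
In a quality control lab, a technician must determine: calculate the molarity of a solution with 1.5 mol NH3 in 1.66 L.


M = n/V = 1.5/1.66 = 0.904 mol/L

0.904 M


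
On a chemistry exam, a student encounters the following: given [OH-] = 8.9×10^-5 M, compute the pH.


pOH = -log10([OH-]) = -log10(8.9×10^-5)
= 5 - log10(8.9) = 4.05
pH = 14 - pOH = 14 - 4.05 = 9.95

9.95


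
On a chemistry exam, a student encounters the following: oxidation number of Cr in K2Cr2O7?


2(+1) + 2x + 7(-2) = 0, so x = +6
Oxidation number: +6

+6


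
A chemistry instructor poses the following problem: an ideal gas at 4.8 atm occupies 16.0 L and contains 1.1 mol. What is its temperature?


PV = nRT  (R = 0.08206 L·atm/(mol·K))
T = PV/(nR) = 4.8×16.0/(1.1×0.08206)
= 76.80/0.090266
= 850.82 K

850.82 K


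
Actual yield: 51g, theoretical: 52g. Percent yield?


% yield = actual/theoretical × 100
= 51/52 × 100
= 98.08%

98.08%


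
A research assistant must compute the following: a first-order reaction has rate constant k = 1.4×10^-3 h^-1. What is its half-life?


t½ = ln2/k = 0.693147/(1.4×10^-3 h^-1)
= 495.1 h

495.1 h


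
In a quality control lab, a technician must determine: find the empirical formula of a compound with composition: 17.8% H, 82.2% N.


Assume 100 g sample. Moles of each element:
  H: 17.8/1.008 = 17.659 mol
  N: 82.2/14.01 = 5.867 mol
Divide by smallest (5.867):
  H: 17.659/5.867 = 3.01
  N: 5.867/5.867 = 1.0
Empirical formula: NH3

NH3


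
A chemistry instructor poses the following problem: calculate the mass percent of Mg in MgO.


M(MgO) = 1×24.31 + 1×16.0 = 40.31 g/mol
Mass of Mg = 1 × 24.31 = 24.31 g/mol
% Mg = 24.31/40.31 × 100 = 60.31%

60.31%


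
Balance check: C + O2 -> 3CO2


Equation: C + O2 -> 3CO2
Check atoms: C: 1≠3, O: 2≠6
Not balanced

No, not balanced


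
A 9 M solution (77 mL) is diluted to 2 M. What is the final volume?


C1V1 = C2V2
9 × 77 = 2 × V2
V2 = 693/2 = 346.5 mL

346.5 mL


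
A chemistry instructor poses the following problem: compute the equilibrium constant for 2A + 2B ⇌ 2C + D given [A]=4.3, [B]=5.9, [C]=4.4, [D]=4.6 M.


Kc = [C]^2[D]/([A]^2[B]^2)
= (4.4^2 × 4.6^1)/(4.3^2 × 5.9^2)
= 89.056/643.6369
= 0.1384

0.1384


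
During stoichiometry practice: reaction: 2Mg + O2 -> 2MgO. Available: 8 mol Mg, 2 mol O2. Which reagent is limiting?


Mole ratio available / coefficient:
  Mg: 8/2 = 4.000
  O2: 2/1 = 2.000
Smaller ratio is limiting.

O2


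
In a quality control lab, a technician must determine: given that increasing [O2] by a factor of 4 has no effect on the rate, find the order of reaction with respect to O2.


rate ∝ [O2]^n
rate ∝ [O2]^0
Order in O2: 0

0


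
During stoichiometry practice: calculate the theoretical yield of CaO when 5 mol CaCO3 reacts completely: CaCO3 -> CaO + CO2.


Mole ratio CaO:CaCO3 = 1:1
n(CaO) = 5 × 1/1 = 5.000 mol
mass = 5.000 × 56.08 = 280.4 g

280.4 g


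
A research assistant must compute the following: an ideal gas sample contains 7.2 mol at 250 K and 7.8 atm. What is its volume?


PV = nRT  (R = 0.08206 L·atm/(mol·K))
V = nRT/P = 7.2×0.08206×250/7.8
= 18.937 L

18.937 L


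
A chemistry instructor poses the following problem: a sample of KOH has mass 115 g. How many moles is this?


M(KOH) = 56.11 g/mol
n = mass/M = 115/56.11 = 2.0495 mol

2.0495 mol


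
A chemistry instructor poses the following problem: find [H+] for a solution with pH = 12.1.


[H+] = 10^(-pH) = 10^(-12.1)
= 7.94×10^-13 M

7.94×10^-13 M


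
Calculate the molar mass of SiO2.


M(SiO2) = 1×28.09 + 2×16.0
= 28.09 + 32.0
= 60.09 g/mol

60.09 g/mol


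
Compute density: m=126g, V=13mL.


ρ = mass/volume
= 126/13
= 9.692 g/mL

9.692 g/mL


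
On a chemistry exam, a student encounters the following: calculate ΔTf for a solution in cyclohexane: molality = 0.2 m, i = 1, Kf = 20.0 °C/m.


ΔTf = Kf × m × i
= 20.0 × 0.2 × 1
= 4.0 °C

4.0 °C


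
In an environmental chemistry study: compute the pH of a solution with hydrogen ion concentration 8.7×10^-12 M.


pH = -log10([H+]) = -log10(8.7×10^-12)
= 12 - log10(8.7)
= 12 - 0.94
= 11.06

11.06


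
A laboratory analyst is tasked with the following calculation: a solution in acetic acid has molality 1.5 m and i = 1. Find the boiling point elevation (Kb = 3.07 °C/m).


ΔTb = Kb × m × i
= 3.07 × 1.5 × 1
= 4.605 °C

4.605 °C


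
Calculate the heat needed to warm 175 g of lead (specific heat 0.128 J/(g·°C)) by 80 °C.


q = mcΔT = 175 × 0.128 × 80
= 1792.00 J

1792.00 J


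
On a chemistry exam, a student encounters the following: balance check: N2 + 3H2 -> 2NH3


Equation: N2 + 3H2 -> 2NH3
Check atoms: H: 6=6, N: 2=2
Balanced

Yes, balanced


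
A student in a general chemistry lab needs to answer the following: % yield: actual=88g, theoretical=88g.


% yield = actual/theoretical × 100
= 88/88 × 100
= 100.0%

100.0%


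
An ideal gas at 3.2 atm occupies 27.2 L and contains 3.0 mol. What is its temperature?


PV = nRT  (R = 0.08206 L·atm/(mol·K))
T = PV/(nR) = 3.2×27.2/(3.0×0.08206)
= 87.04/0.246180
= 353.56 K

353.56 K


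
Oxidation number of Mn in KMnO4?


(+1) + x + 4(-2) = 0, so x = +7
Oxidation number: +7

+7


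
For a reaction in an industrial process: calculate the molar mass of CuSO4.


M(CuSO4) = 1×63.55 + 1×32.07 + 4×16.0
= 63.55 + 32.07 + 64.0
= 159.62 g/mol

159.62 g/mol


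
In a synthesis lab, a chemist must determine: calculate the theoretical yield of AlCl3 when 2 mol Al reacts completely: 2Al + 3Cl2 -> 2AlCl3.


Mole ratio AlCl3:Al = 2:2
n(AlCl3) = 2 × 2/2 = 2.000 mol
mass = 2.000 × 133.33 = 266.66 g

266.66 g


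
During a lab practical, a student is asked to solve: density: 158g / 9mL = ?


ρ = mass/volume
= 158/9
= 17.556 g/mL

17.556 g/mL


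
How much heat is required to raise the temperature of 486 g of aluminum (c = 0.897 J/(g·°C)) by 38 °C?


q = mcΔT = 486 × 0.897 × 38
= 16565.80 J

16565.80 J


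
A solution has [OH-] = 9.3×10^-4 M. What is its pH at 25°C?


pOH = -log10([OH-]) = -log10(9.3×10^-4)
= 4 - log10(9.3) = 3.03
pH = 14 - pOH = 14 - 3.03 = 10.97

10.97


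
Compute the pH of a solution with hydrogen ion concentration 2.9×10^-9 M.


pH = -log10([H+]) = -log10(2.9×10^-9)
= 9 - log10(2.9)
= 9 - 0.46
= 8.54

8.54


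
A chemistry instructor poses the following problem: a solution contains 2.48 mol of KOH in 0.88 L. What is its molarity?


M = n/V = 2.48/0.88 = 2.818 mol/L

2.818 M


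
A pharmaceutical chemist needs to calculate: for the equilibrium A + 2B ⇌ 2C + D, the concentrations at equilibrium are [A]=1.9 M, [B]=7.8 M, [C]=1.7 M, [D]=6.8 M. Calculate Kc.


Kc = [C]^2[D]/([A][B]^2)
= (1.7^2 × 6.8^1)/(1.9^1 × 7.8^2)
= 19.652/115.596
= 0.1700

0.1700


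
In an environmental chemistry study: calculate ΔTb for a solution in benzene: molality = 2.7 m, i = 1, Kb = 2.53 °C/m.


ΔTb = Kb × m × i
= 2.53 × 2.7 × 1
= 6.831 °C

6.831 °C


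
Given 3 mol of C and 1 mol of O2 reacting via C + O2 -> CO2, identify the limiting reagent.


Mole ratio available / coefficient:
  C: 3/1 = 3.000
  O2: 1/1 = 1.000
Smaller ratio is limiting.

O2


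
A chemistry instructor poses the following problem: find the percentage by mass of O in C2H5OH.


M(C2H5OH) = 2×12.01 + 6×1.008 + 1×16.0 = 46.068 g/mol
Mass of O = 1 × 16.0 = 16.00 g/mol
% O = 16.00/46.068 × 100 = 34.73%

34.73%


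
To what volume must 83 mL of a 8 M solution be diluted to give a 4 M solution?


C1V1 = C2V2
8 × 83 = 4 × V2
V2 = 664/4 = 166.0 mL

166.0 mL


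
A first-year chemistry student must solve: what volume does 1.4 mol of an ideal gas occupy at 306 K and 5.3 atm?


PV = nRT  (R = 0.08206 L·atm/(mol·K))
V = nRT/P = 1.4×0.08206×306/5.3
= 6.633 L

6.633 L


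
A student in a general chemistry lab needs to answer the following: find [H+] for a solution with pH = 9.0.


[H+] = 10^(-pH) = 10^(-9.0)
= 1.0×10^-9 M

1.0×10^-9 M


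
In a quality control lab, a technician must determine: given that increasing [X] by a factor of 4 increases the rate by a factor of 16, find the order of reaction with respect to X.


rate ∝ [X]^n
4^n = 16 → n = 2
Order in X: 2

2


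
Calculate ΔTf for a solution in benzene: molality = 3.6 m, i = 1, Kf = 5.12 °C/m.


ΔTf = Kf × m × i
= 5.12 × 3.6 × 1
= 18.432 °C

18.432 °C


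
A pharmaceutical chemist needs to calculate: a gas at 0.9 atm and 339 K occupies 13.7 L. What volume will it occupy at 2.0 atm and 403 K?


P1V1/T1 = P2V2/T2
V2 = P1V1T2/(T1P2)
= 0.9×13.7×403/(339×2.0)
= 7.329 L

7.329 L


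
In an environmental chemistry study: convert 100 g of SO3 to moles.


M(SO3) = 80.07 g/mol
n = mass/M = 100/80.07 = 1.2489 mol

1.2489 mol


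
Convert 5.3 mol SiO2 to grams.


M(SiO2) = 60.09 g/mol
mass = n × M = 5.3 × 60.09 = 318.48 g

318.48 g


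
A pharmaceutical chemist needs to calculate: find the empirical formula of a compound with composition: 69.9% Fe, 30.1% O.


Assume 100 g sample. Moles of each element:
  Fe: 69.9/55.85 = 1.252 mol
  O: 30.1/16.0 = 1.881 mol
Divide by smallest (1.252):
  Fe: 1.252/1.252 = 1.0
  O: 1.881/1.252 = 1.5
Multiply all ratios by 2 to obtain whole numbers.
Empirical formula: Fe2O3

Fe2O3


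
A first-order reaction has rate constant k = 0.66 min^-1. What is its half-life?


t½ = ln2/k = 0.693147/(0.66 min^-1)
= 1.050 min

1.050 min


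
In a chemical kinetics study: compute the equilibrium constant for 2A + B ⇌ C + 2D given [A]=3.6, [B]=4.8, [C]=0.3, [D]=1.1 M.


Kc = [C][D]^2/([A]^2[B])
= (0.3^1 × 1.1^2)/(3.6^2 × 4.8^1)
= 0.363/62.208
= 0.005835

0.005835


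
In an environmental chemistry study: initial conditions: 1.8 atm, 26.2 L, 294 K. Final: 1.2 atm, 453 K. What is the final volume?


P1V1/T1 = P2V2/T2
V2 = P1V1T2/(T1P2)
= 1.8×26.2×453/(294×1.2)
= 60.554 L

60.554 L


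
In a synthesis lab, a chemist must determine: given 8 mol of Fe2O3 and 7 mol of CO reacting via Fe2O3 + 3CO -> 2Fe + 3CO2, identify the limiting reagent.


Mole ratio available / coefficient:
  Fe2O3: 8/1 = 8.000
  CO: 7/3 = 2.333
Smaller ratio is limiting.

CO


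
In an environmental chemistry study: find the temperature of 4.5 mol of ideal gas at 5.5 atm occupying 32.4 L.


PV = nRT  (R = 0.08206 L·atm/(mol·K))
T = PV/(nR) = 5.5×32.4/(4.5×0.08206)
= 178.20/0.369270
= 482.57 K

482.57 K


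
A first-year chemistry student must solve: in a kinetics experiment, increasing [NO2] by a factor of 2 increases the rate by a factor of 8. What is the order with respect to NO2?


rate ∝ [NO2]^n
2^n = 8 → n = 3
Order in NO2: 3

3


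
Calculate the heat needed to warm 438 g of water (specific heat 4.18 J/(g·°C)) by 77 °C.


q = mcΔT = 438 × 4.18 × 77
= 140974.68 J

140974.68 J


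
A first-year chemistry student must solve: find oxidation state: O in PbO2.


O is usually -2
Oxidation number: -2

-2


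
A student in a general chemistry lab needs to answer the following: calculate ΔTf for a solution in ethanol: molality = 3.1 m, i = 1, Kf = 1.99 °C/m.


ΔTf = Kf × m × i
= 1.99 × 3.1 × 1
= 6.169 °C

6.169 °C


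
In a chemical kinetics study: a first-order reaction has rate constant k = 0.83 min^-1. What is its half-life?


t½ = ln2/k = 0.693147/(0.83 min^-1)
= 0.8351 min

0.8351 min


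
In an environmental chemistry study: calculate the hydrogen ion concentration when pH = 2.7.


[H+] = 10^(-pH) = 10^(-2.7)
= 2.0×10^-3 M

2.0×10^-3 M


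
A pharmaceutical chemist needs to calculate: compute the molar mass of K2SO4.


M(K2SO4) = 2×39.1 + 1×32.07 + 4×16.0
= 78.2 + 32.07 + 64.0
= 174.27 g/mol

174.27 g/mol


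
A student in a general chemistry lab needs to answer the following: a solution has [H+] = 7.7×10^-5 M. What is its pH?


pH = -log10([H+]) = -log10(7.7×10^-5)
= 5 - log10(7.7)
= 5 - 0.89
= 4.11

4.11


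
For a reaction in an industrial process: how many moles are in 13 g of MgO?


M(MgO) = 40.31 g/mol
n = mass/M = 13/40.31 = 0.3225 mol

0.3225 mol


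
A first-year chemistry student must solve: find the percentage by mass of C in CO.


M(CO) = 1×12.01 + 1×16.0 = 28.01 g/mol
Mass of C = 1 × 12.01 = 12.01 g/mol
% C = 12.01/28.01 × 100 = 42.88%

42.88%


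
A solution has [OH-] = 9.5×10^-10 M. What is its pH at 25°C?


pOH = -log10([OH-]) = -log10(9.5×10^-10)
= 10 - log10(9.5) = 9.02
pH = 14 - pOH = 14 - 9.02 = 4.98

4.98


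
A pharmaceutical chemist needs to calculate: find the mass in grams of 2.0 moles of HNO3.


M(HNO3) = 63.02 g/mol
mass = n × M = 2.0 × 63.02 = 126.04 g

126.04 g


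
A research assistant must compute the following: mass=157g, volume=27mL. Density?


ρ = mass/volume
= 157/27
= 5.815 g/mL

5.815 g/mL


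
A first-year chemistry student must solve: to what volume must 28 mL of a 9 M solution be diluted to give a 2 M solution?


C1V1 = C2V2
9 × 28 = 2 × V2
V2 = 252/2 = 126.0 mL

126.0 mL


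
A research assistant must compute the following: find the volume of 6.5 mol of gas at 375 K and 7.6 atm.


PV = nRT  (R = 0.08206 L·atm/(mol·K))
V = nRT/P = 6.5×0.08206×375/7.6
= 26.319 L

26.319 L


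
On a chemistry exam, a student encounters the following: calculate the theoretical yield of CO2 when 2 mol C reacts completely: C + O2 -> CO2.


Mole ratio CO2:C = 1:1
n(CO2) = 2 × 1/1 = 2.000 mol
mass = 2.000 × 44.01 = 88.02 g

88.02 g


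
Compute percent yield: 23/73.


% yield = actual/theoretical × 100
= 23/73 × 100
= 31.51%

31.51%


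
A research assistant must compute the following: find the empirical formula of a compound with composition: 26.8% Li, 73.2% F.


Assume 100 g sample. Moles of each element:
  Li: 26.8/6.94 = 3.862 mol
  F: 73.2/19.0 = 3.853 mol
Divide by smallest (3.853):
  Li: 3.862/3.853 = 1.0
  F: 3.853/3.853 = 1.0
Empirical formula: LiF

LiF


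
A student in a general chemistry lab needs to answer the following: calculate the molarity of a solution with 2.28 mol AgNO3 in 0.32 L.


M = n/V = 2.28/0.32 = 7.125 mol/L

7.125 M


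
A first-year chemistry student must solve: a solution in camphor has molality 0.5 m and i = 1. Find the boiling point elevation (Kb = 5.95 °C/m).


ΔTb = Kb × m × i
= 5.95 × 0.5 × 1
= 2.975 °C

2.975 °C


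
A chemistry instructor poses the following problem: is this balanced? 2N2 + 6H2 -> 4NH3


Equation: 2N2 + 6H2 -> 4NH3
Check atoms: H: 12=12, N: 4=4
Balanced

Yes, balanced


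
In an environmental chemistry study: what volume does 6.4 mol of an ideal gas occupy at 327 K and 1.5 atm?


PV = nRT  (R = 0.08206 L·atm/(mol·K))
V = nRT/P = 6.4×0.08206×327/1.5
= 114.49 L

114.49 L


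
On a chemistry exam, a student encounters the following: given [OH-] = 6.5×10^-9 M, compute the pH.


pOH = -log10([OH-]) = -log10(6.5×10^-9)
= 9 - log10(6.5) = 8.19
pH = 14 - pOH = 14 - 8.19 = 5.81

5.81


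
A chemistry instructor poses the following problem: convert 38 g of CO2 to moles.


M(CO2) = 44.01 g/mol
n = mass/M = 38/44.01 = 0.8634 mol

0.8634 mol


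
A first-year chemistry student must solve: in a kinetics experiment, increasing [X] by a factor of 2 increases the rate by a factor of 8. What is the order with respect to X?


rate ∝ [X]^n
2^n = 8 → n = 3
Order in X: 3

3


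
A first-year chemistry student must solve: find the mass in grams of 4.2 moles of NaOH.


M(NaOH) = 40.0 g/mol
mass = n × M = 4.2 × 40.0 = 168.00 g

168.00 g


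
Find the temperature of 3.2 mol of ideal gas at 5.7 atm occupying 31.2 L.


PV = nRT  (R = 0.08206 L·atm/(mol·K))
T = PV/(nR) = 5.7×31.2/(3.2×0.08206)
= 177.84/0.262592
= 677.25 K

677.25 K


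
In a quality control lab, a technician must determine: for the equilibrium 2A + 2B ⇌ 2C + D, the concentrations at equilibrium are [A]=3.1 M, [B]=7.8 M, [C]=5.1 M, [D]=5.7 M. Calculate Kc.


Kc = [C]^2[D]/([A]^2[B]^2)
= (5.1^2 × 5.7^1)/(3.1^2 × 7.8^2)
= 148.257/584.6724
= 0.2536

0.2536


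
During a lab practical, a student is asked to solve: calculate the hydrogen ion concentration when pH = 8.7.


[H+] = 10^(-pH) = 10^(-8.7)
= 2.0×10^-9 M

2.0×10^-9 M


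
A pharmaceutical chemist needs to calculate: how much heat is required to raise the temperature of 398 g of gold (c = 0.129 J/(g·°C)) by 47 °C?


q = mcΔT = 398 × 0.129 × 47
= 2413.07 J

2413.07 J


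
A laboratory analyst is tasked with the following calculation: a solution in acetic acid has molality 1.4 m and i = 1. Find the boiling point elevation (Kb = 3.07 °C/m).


ΔTb = Kb × m × i
= 3.07 × 1.4 × 1
= 4.298 °C

4.298 °C


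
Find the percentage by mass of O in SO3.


M(SO3) = 1×32.07 + 3×16.0 = 80.07 g/mol
Mass of O = 3 × 16.0 = 48.00 g/mol
% O = 48.00/80.07 × 100 = 59.95%

59.95%


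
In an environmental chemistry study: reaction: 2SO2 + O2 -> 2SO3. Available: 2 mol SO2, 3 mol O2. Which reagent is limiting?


Mole ratio available / coefficient:
  SO2: 2/2 = 1.000
  O2: 3/1 = 3.000
Smaller ratio is limiting.

SO2


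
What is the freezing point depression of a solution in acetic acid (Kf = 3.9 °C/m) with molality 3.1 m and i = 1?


ΔTf = Kf × m × i
= 3.9 × 3.1 × 1
= 12.09 °C

12.09 °C


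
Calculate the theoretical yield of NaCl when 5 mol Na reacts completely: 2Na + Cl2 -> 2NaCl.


Mole ratio NaCl:Na = 2:2
n(NaCl) = 5 × 2/2 = 5.000 mol
mass = 5.000 × 58.44 = 292.2 g

292.2 g


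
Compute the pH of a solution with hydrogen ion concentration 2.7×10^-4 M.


pH = -log10([H+]) = -log10(2.7×10^-4)
= 4 - log10(2.7)
= 4 - 0.43
= 3.57

3.57


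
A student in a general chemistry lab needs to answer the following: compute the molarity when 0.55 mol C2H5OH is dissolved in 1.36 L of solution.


M = n/V = 0.55/1.36 = 0.404 mol/L

0.404 M


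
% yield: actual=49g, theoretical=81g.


% yield = actual/theoretical × 100
= 49/81 × 100
= 60.49%

60.49%


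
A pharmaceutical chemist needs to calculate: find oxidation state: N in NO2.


x + 2(-2) = 0, so x = +4
Oxidation number: +4

+4


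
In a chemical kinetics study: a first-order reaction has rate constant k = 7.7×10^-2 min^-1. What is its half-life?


t½ = ln2/k = 0.693147/(7.7×10^-2 min^-1)
= 9.002 min

9.002 min


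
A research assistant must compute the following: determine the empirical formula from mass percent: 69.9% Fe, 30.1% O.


Assume 100 g sample. Moles of each element:
  Fe: 69.9/55.85 = 1.252 mol
  O: 30.1/16.0 = 1.881 mol
Divide by smallest (1.252):
  Fe: 1.252/1.252 = 1.0
  O: 1.881/1.252 = 1.5
Multiply all ratios by 2 to obtain whole numbers.
Empirical formula: Fe2O3

Fe2O3


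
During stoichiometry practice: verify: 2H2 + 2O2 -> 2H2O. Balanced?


Equation: 2H2 + 2O2 -> 2H2O
Check atoms: H: 4=4, O: 4≠2
Not balanced

No, not balanced


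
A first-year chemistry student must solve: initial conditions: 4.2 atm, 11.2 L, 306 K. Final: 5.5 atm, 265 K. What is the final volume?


P1V1/T1 = P2V2/T2
V2 = P1V1T2/(T1P2)
= 4.2×11.2×265/(306×5.5)
= 7.407 L

7.407 L


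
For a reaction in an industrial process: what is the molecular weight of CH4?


M(CH4) = 1×12.01 + 4×1.008
= 12.01 + 4.03
= 16.04 g/mol

16.04 g/mol


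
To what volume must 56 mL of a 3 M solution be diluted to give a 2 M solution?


C1V1 = C2V2
3 × 56 = 2 × V2
V2 = 168/2 = 84.0 mL

84.0 mL


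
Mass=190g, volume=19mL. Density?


ρ = mass/volume
= 190/19
= 10.0 g/mL

10.0 g/mL


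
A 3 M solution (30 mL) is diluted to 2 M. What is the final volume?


C1V1 = C2V2
3 × 30 = 2 × V2
V2 = 90/2 = 45.0 mL

45.0 mL


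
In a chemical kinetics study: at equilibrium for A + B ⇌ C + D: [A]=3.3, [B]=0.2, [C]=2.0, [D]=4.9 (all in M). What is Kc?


Kc = [C][D]/([A][B])
= (2.0^1 × 4.9^1)/(3.3^1 × 0.2^1)
= 9.8/0.66
= 14.85

14.85


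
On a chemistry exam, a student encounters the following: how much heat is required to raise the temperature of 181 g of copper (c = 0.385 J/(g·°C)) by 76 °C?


q = mcΔT = 181 × 0.385 × 76
= 5296.06 J

5296.06 J


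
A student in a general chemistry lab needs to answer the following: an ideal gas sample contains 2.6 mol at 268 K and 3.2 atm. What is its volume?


PV = nRT  (R = 0.08206 L·atm/(mol·K))
V = nRT/P = 2.6×0.08206×268/3.2
= 17.869 L

17.869 L


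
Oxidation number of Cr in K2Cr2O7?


2(+1) + 2x + 7(-2) = 0, so x = +6
Oxidation number: +6

+6


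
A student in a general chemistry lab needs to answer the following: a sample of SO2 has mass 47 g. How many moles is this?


M(SO2) = 64.07 g/mol
n = mass/M = 47/64.07 = 0.7336 mol

0.7336 mol


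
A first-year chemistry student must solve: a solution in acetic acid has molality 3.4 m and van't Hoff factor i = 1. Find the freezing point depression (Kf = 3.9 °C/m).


ΔTf = Kf × m × i
= 3.9 × 3.4 × 1
= 13.26 °C

13.26 °C


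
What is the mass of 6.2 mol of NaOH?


M(NaOH) = 40.0 g/mol
mass = n × M = 6.2 × 40.0 = 248.00 g

248.00 g


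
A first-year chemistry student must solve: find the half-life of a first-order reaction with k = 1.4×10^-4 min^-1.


t½ = ln2/k = 0.693147/(1.4×10^-4 min^-1)
= 4951 min

4951 min


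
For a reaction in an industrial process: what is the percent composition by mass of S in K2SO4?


M(K2SO4) = 2×39.1 + 1×32.07 + 4×16.0 = 174.27 g/mol
Mass of S = 1 × 32.07 = 32.07 g/mol
% S = 32.07/174.27 × 100 = 18.40%

18.40%


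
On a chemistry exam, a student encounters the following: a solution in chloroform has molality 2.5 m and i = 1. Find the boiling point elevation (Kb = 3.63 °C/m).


ΔTb = Kb × m × i
= 3.63 × 2.5 × 1
= 9.075 °C

9.075 °C


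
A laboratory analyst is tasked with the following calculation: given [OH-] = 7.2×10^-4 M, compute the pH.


pOH = -log10([OH-]) = -log10(7.2×10^-4)
= 4 - log10(7.2) = 3.14
pH = 14 - pOH = 14 - 3.14 = 10.86

10.86


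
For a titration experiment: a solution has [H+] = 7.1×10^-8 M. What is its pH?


pH = -log10([H+]) = -log10(7.1×10^-8)
= 8 - log10(7.1)
= 8 - 0.85
= 7.15

7.15


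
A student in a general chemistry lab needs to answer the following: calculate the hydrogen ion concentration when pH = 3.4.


[H+] = 10^(-pH) = 10^(-3.4)
= 3.98×10^-4 M

3.98×10^-4 M


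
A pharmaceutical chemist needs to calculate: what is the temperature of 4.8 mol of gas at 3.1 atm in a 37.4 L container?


PV = nRT  (R = 0.08206 L·atm/(mol·K))
T = PV/(nR) = 3.1×37.4/(4.8×0.08206)
= 115.94/0.393888
= 294.35 K

294.35 K


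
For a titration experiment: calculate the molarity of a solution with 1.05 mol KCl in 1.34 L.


M = n/V = 1.05/1.34 = 0.784 mol/L

0.784 M


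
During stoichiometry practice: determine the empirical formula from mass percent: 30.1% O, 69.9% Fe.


Assume 100 g sample. Moles of each element:
  O: 30.1/16.0 = 1.881 mol
  Fe: 69.9/55.85 = 1.252 mol
Divide by smallest (1.252):
  O: 1.881/1.252 = 1.5
  Fe: 1.252/1.252 = 1.0
Multiply all ratios by 2 to obtain whole numbers.
Empirical formula: Fe2O3

Fe2O3
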